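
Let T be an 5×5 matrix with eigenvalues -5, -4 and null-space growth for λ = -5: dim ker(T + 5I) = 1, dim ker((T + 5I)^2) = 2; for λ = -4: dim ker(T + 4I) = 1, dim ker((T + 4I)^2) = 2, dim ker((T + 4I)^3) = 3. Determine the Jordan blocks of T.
λ = -5: successive nullity increments [1, 1] count blocks of size ≥ k; block sizes are [2].
λ = -4: successive nullity increments [1, 1, 1] count blocks of size ≥ k; block sizes are [3].

Jordan blocks: (-5, 2), (-4, 3)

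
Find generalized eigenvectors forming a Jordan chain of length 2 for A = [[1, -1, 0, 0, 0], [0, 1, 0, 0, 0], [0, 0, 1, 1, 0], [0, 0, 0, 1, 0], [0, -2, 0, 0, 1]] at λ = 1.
v_1 = [[0, 1, 1, 0, 1]]^T, v_2 = [[-1, 0, 0, 0, -2]]^T

We seek v_1 ∈ ker((A - I)^2) \ ker(A - I), then set v_{i+1} = (A - I) v_i.

One such chain is v_1 = [[0, 1, 1, 0, 1]]^T, v_2 = [[-1, 0, 0, 0, -2]]^T. Check: (A - I) v_2 = [[0, 0, 0, 0, 0]]^T = 0.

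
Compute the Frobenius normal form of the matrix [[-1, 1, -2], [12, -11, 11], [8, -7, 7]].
R = [[0, 0, -4], [1, 0, -8], [0, 1, -5]]

The invariant factors of A (the non-unit diagonal entries of the Smith normal form of xI - A over ℚ[x]) are (x + 1)(x + 2)^2, each dividing the next. The characteristic polynomial is their product, (x + 1)(x + 2)^2.

The rational canonical form is the block-diagonal matrix of companion matrices C(f_i):
R = [[0, 0, -4], [1, 0, -8], [0, 1, -5]].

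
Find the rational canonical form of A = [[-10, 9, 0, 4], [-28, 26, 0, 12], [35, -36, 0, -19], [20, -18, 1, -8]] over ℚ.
R = [[0, 0, 0, 4], [1, 0, 0, 12], [0, 1, 0, -19], [0, 0, 1, 8]]

The invariant factors of A (the non-unit diagonal entries of the Smith normal form of xI - A over ℚ[x]) are (x - 2)^2(x^2 - 4x - 1), each dividing the next. The characteristic polynomial is their product, (x - 2)^2(x^2 - 4x - 1).

The rational canonical form is the block-diagonal matrix of companion matrices C(f_i):
R = [[0, 0, 0, 4], [1, 0, 0, 12], [0, 1, 0, -19], [0, 0, 1, 8]].

Note the characteristic polynomial does not split into linear factors over ℚ, so A has no Jordan form over ℚ; the rational canonical form exists over any field.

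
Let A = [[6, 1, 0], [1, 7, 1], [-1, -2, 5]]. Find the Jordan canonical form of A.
The characteristic polynomial is det(xI - A) = (x - 6)^3, so the eigenvalues are 6 (algebraic multiplicity 3).

For λ = 6: rank(A - 6I) = 2, rank((A - 6I)^2) = 1, rank((A - 6I)^3) = 0. The eigenspace has dimension 3 - 2 = 1, so there is 1 Jordan block; the rank sequence gives block sizes [3].

Assembling the blocks gives the Jordan form J above.

J = [[6, 1, 0], [0, 6, 1], [0, 0, 6]]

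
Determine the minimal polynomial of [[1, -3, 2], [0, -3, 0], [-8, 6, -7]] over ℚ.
m_A(x) = (x + 3)^2

The characteristic polynomial factors as (x + 3)^3. The minimal polynomial is ∏(x - λ)^{k_λ} where k_λ is the size of the largest Jordan block at λ.

For λ = -3: rank(A + 3I) = 1, and the largest Jordan block has size 2 (the smallest k with rank((A + 3I)^k) = rank((A + 3I)^(k+1))).

So m_A(x) = (x + 3)^2.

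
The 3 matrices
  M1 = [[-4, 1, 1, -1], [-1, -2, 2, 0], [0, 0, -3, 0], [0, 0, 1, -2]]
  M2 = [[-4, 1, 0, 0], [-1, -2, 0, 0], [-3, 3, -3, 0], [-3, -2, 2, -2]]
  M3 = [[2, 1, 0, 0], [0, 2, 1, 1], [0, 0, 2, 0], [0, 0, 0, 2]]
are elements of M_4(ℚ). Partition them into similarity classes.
Characteristic polynomials: χ_{M1} = (x + 2)(x + 3)^3, χ_{M2} = (x + 2)(x + 3)^3, χ_{M3} = (x - 2)^4.

{M1, M2}: invariant factors x + 3, (x + 2)(x + 3)^2.

{M3}: invariant factors x - 2, (x - 2)^3.

Matrices are similar if and only if their invariant-factor lists agree; the partition into similarity classes is {M1, M2}, {M3}.

2 classes: {M1, M2}, {M3}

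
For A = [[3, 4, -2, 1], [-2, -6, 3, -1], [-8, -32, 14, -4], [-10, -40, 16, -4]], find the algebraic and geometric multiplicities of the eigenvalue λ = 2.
The characteristic polynomial is (x - 2)^3(x - 1), so the factor x - 2 appears with exponent 3: the algebraic multiplicity is 3.

rank(A - 2I) = 2, so the eigenspace has dimension 4 - 2 = 2: the geometric multiplicity is 2.

Since 2 < 3, A is not diagonalizable.

algebraic multiplicity 3, geometric multiplicity 2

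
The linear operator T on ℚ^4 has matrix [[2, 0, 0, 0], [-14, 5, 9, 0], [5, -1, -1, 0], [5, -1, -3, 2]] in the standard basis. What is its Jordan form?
J = [[2, 1, 0, 0], [0, 2, 1, 0], [0, 0, 2, 0], [0, 0, 0, 2]]

The characteristic polynomial is det(xI - A) = (x - 2)^4, so the eigenvalues are 2 (algebraic multiplicity 4).

For λ = 2: rank(A - 2I) = 2, rank((A - 2I)^2) = 1, rank((A - 2I)^3) = 0. The eigenspace has dimension 4 - 2 = 2, so there are 2 Jordan blocks; the rank sequence gives block sizes [3, 1].

Assembling the blocks gives the Jordan form J above.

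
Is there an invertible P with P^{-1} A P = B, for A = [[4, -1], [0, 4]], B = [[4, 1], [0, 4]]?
Two matrices over a field are similar if and only if they have the same invariant factors.

Both A and B have characteristic polynomial (x - 4)^2 and minimal polynomial (x - 4)^2. Computing further, both have invariant factors (x - 4)^2. Hence A and B are similar.

Yes.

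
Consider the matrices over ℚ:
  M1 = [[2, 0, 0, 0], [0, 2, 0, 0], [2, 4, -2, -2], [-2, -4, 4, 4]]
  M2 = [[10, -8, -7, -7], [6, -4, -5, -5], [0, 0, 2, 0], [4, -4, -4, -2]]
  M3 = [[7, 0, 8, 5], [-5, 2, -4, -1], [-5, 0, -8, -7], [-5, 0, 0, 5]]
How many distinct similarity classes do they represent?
Characteristic polynomials: χ_{M1} = x(x - 2)^3, χ_{M2} = x(x - 2)^3, χ_{M3} = x(x - 2)^3.

{M1}: invariant factors x - 2, x - 2, x(x - 2).

{M2, M3}: invariant factors x - 2, x(x - 2)^2.

Matrices are similar if and only if their invariant-factor lists agree; the partition into similarity classes is {M1}, {M2, M3}.

2 classes: {M1}, {M2, M3}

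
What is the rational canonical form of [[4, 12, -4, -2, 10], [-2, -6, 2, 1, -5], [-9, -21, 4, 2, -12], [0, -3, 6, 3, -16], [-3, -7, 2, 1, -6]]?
The invariant factors of A (the non-unit diagonal entries of the Smith normal form of xI - A over ℚ[x]) are x^4(x + 1), each dividing the next. The characteristic polynomial is their product, x^4(x + 1).

The rational canonical form is the block-diagonal matrix of companion matrices C(f_i):
R = [[0, 0, 0, 0, 0], [1, 0, 0, 0, 0], [0, 1, 0, 0, 0], [0, 0, 1, 0, 0], [0, 0, 0, 1, -1]].

R = [[0, 0, 0, 0, 0], [1, 0, 0, 0, 0], [0, 1, 0, 0, 0], [0, 0, 1, 0, 0], [0, 0, 0, 1, -1]]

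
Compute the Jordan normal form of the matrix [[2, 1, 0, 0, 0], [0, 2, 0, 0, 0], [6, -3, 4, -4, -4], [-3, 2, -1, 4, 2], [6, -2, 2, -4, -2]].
J = [[2, 1, 0, 0, 0], [0, 2, 0, 0, 0], [0, 0, 2, 1, 0], [0, 0, 0, 2, 0], [0, 0, 0, 0, 2]]

The characteristic polynomial is det(xI - A) = (x - 2)^5, so the eigenvalues are 2 (algebraic multiplicity 5).

For λ = 2: rank(A - 2I) = 2, rank((A - 2I)^2) = 0. The eigenspace has dimension 5 - 2 = 3, so there are 3 Jordan blocks; the rank sequence gives block sizes [2, 2, 1].

Assembling the blocks gives the Jordan form J above.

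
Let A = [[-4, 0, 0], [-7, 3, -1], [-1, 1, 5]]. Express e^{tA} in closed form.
A has Jordan form J = [[-4, 0, 0], [0, 4, 1], [0, 0, 4]] with A = PJP^{-1}, so e^{tA} = P e^{tJ} P^{-1}.

For a Jordan block J_k(λ), e^{tJ_k(λ)} = e^{λt} · (I + tN + t^2 N^2/2! + ... + t^{k-1} N^{k-1}/(k-1)!) where N is the nilpotent superdiagonal part.

Assembling the blocks and conjugating back gives the entries of e^{tA} as shown above.

e^{tA} = [[e^{-4*t}, 0, 0], [((t - 1)*e^{8*t} + 1)*e^{-4*t}, (1 - t)*e^{4*t}, -t*e^{4*t}], [-t*e^{4*t}, t*e^{4*t}, (t + 1)*e^{4*t}]]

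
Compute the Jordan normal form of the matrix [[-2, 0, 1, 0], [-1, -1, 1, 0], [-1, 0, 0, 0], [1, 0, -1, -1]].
J = [[-1, 1, 0, 0], [0, -1, 0, 0], [0, 0, -1, 0], [0, 0, 0, -1]]

The characteristic polynomial is det(xI - A) = (x + 1)^4, so the eigenvalues are -1 (algebraic multiplicity 4).

For λ = -1: rank(A + I) = 1, rank((A + I)^2) = 0. The eigenspace has dimension 4 - 1 = 3, so there are 3 Jordan blocks; the rank sequence gives block sizes [2, 1, 1].

Assembling the blocks gives the Jordan form J above.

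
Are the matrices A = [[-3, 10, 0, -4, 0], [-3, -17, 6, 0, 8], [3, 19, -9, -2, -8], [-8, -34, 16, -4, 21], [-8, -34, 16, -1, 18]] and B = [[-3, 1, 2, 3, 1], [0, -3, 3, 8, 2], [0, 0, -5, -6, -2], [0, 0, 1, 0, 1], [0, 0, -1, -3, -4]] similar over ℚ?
Two matrices over a field are similar if and only if they have the same invariant factors.

Both A and B have characteristic polynomial (x + 3)^5 and minimal polynomial (x + 3)^3. Computing further, both have invariant factors (x + 3)^2, (x + 3)^3. Hence A and B are similar.

Yes.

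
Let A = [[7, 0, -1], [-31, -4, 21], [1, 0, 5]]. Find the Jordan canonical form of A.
J = [[-4, 0, 0], [0, 6, 1], [0, 0, 6]]

The characteristic polynomial is det(xI - A) = (x - 6)^2(x + 4), so the eigenvalues are -4 (algebraic multiplicity 1), 6 (algebraic multiplicity 2).

For λ = -4: algebraic multiplicity 1 gives one 1×1 block.

For λ = 6: rank(A - 6I) = 2, rank((A - 6I)^2) = 1. The eigenspace has dimension 3 - 2 = 1, so there is 1 Jordan block; the rank sequence gives block sizes [2].

Assembling the blocks gives the Jordan form J above.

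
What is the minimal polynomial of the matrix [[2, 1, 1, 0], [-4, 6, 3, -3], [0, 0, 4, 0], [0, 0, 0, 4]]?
The characteristic polynomial factors as (x - 4)^4. The minimal polynomial is ∏(x - λ)^{k_λ} where k_λ is the size of the largest Jordan block at λ.

For λ = 4: rank(A - 4I) = 2, and the largest Jordan block has size 3 (the smallest k with rank((A - 4I)^k) = rank((A - 4I)^(k+1))).

So m_A(x) = (x - 4)^3.

m_A(x) = (x - 4)^3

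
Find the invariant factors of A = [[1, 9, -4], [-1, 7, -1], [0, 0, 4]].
(x - 4)^3

The Jordan structure of A has elementary divisors (x - 4)^3. Arranging the block sizes at each eigenvalue in decreasing order and taking row products gives the invariant factors.

Invariant factors (smallest first, each dividing the next): (x - 4)^3.

Check: the last factor (x - 4)^3 is the minimal polynomial, and the product (x - 4)^3 is the characteristic polynomial.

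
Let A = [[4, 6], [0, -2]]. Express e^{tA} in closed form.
e^{tA} = [[e^{4*t}, (e^{6*t} - 1)*e^{-2*t}], [0, e^{-2*t}]]

A has Jordan form J = [[-2, 0], [0, 4]] with A = PJP^{-1}, so e^{tA} = P e^{tJ} P^{-1}.

For a Jordan block J_k(λ), e^{tJ_k(λ)} = e^{λt} · (I + tN + t^2 N^2/2! + ... + t^{k-1} N^{k-1}/(k-1)!) where N is the nilpotent superdiagonal part.

Assembling the blocks and conjugating back gives the entries of e^{tA} as shown above.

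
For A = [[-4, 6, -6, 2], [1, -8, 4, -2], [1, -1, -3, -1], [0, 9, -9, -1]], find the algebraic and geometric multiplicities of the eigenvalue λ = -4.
The characteristic polynomial is (x + 4)^4, so the factor x + 4 appears with exponent 4: the algebraic multiplicity is 4.

rank(A + 4I) = 2, so the eigenspace has dimension 4 - 2 = 2: the geometric multiplicity is 2.

Since 2 < 4, A is not diagonalizable.

algebraic multiplicity 4, geometric multiplicity 2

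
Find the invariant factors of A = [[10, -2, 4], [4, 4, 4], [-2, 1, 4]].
x - 6, (x - 6)^2

The Jordan structure of A has elementary divisors (x - 6)^2, (x - 6). Arranging the block sizes at each eigenvalue in decreasing order and taking row products gives the invariant factors.

Invariant factors (smallest first, each dividing the next): x - 6, (x - 6)^2.

Check: the last factor (x - 6)^2 is the minimal polynomial, and the product (x - 6)^3 is the characteristic polynomial.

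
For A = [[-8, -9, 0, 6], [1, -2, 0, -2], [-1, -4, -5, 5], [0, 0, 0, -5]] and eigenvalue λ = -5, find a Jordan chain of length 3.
v_1 = [[-15, 6, 0, 2]]^T, v_2 = [[3, -1, 1, 0]]^T, v_3 = [[0, 0, 1, 0]]^T

We seek v_1 ∈ ker((A + 5I)^3) \ ker((A + 5I)^2), then set v_{i+1} = (A + 5I) v_i.

One such chain is v_1 = [[-15, 6, 0, 2]]^T, v_2 = [[3, -1, 1, 0]]^T, v_3 = [[0, 0, 1, 0]]^T. Check: (A + 5I) v_3 = [[0, 0, 0, 0]]^T = 0.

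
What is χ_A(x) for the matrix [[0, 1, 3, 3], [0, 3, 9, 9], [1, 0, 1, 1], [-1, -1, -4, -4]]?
χ_A(x) = x^4

xI - A = [[x, -1, -3, -3], [0, x - 3, -9, -9], [-1, 0, x - 1, -1], [1, 1, 4, x + 4]].

Expanding det(xI - A) along the first row:
det(xI - A) = + (x)·det([[x - 3, -9, -9], [0, x - 1, -1], [1, 4, x + 4]]) - (-1)·det([[0, -9, -9], [-1, x - 1, -1], [1, 4, x + 4]]) + (-3)·det([[0, x - 3, -9], [-1, 0, -1], [1, 1, x + 4]]) - (-3)·det([[0, x - 3, -9], [-1, 0, x - 1], [1, 1, 4]]).

Evaluating gives χ_A(x) = x^4.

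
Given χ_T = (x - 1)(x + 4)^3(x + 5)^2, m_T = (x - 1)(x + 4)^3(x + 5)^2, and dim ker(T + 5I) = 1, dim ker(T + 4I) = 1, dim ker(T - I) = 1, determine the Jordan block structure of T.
Jordan blocks: (-5, 2), (-4, 3), (1, 1)

λ = -5: algebraic multiplicity 2 (exponent in χ_T), largest block size 2 (exponent in m_T), 1 block (geometric multiplicity). This forces block sizes [2].
λ = -4: algebraic multiplicity 3 (exponent in χ_T), largest block size 3 (exponent in m_T), 1 block (geometric multiplicity). This forces block sizes [3].
λ = 1: algebraic multiplicity 1 (exponent in χ_T), largest block size 1 (exponent in m_T), 1 block (geometric multiplicity). This forces block sizes [1].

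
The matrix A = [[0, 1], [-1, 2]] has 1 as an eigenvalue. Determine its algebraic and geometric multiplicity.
The characteristic polynomial is (x - 1)^2, so the factor x - 1 appears with exponent 2: the algebraic multiplicity is 2.

rank(A - I) = 1, so the eigenspace has dimension 2 - 1 = 1: the geometric multiplicity is 1.

Since 1 < 2, A is not diagonalizable.

algebraic multiplicity 2, geometric multiplicity 1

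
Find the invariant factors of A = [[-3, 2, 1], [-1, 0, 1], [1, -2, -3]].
The Jordan structure of A has elementary divisors (x + 2)^2, (x + 2). Arranging the block sizes at each eigenvalue in decreasing order and taking row products gives the invariant factors.

Invariant factors (smallest first, each dividing the next): x + 2, (x + 2)^2.

Check: the last factor (x + 2)^2 is the minimal polynomial, and the product (x + 2)^3 is the characteristic polynomial.

x + 2, (x + 2)^2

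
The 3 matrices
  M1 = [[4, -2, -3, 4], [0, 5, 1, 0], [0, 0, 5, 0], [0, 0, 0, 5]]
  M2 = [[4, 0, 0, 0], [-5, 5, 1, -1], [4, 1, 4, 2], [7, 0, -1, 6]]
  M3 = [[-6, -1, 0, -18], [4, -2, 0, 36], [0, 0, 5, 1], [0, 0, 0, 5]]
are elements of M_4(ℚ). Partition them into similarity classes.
Characteristic polynomials: χ_{M1} = (x - 5)^3(x - 4), χ_{M2} = (x - 5)^3(x - 4), χ_{M3} = (x - 5)^2(x + 4)^2.

{M1}: invariant factors x - 5, (x - 5)^2(x - 4).

{M2}: invariant factors (x - 5)^3(x - 4).

{M3}: invariant factors (x - 5)^2(x + 4)^2.

Matrices are similar if and only if their invariant-factor lists agree; the partition into similarity classes is {M1}, {M2}, {M3}.

3 classes: {M1}, {M2}, {M3}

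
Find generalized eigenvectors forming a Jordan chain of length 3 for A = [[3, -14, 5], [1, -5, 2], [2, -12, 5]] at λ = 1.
v_1 = [[-2, 0, 1]]^T, v_2 = [[1, 0, 0]]^T, v_3 = [[2, 1, 2]]^T

We seek v_1 ∈ ker((A - I)^3) \ ker((A - I)^2), then set v_{i+1} = (A - I) v_i.

One such chain is v_1 = [[-2, 0, 1]]^T, v_2 = [[1, 0, 0]]^T, v_3 = [[2, 1, 2]]^T. Check: (A - I) v_3 = [[0, 0, 0]]^T = 0.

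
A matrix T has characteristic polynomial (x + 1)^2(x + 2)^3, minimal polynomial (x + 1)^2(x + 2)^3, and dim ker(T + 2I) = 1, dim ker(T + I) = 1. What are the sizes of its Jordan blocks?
Jordan blocks: (-2, 3), (-1, 2)

λ = -2: algebraic multiplicity 3 (exponent in χ_T), largest block size 3 (exponent in m_T), 1 block (geometric multiplicity). This forces block sizes [3].
λ = -1: algebraic multiplicity 2 (exponent in χ_T), largest block size 2 (exponent in m_T), 1 block (geometric multiplicity). This forces block sizes [2].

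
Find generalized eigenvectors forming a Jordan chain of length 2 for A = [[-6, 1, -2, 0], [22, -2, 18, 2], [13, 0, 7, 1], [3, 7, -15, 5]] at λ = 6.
v_1 = [[0, 0, 0, 1]]^T, v_2 = [[0, 2, 1, -1]]^T

We seek v_1 ∈ ker((A - 6I)^2) \ ker(A - 6I), then set v_{i+1} = (A - 6I) v_i.

One such chain is v_1 = [[0, 0, 0, 1]]^T, v_2 = [[0, 2, 1, -1]]^T. Check: (A - 6I) v_2 = [[0, 0, 0, 0]]^T = 0.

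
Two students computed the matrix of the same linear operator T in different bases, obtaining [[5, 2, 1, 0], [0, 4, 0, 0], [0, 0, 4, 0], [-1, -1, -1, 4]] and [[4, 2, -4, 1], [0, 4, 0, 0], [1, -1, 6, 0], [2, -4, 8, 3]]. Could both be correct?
Yes.

Two matrices over a field are similar if and only if they have the same invariant factors.

Both A and B have characteristic polynomial (x - 5)(x - 4)^3 and minimal polynomial (x - 5)(x - 4)^2. Computing further, both have invariant factors x - 4, (x - 5)(x - 4)^2. Hence A and B are similar.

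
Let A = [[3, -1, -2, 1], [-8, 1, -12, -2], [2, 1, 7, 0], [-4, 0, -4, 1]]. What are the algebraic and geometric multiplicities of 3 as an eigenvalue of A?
algebraic multiplicity 4, geometric multiplicity 2

The characteristic polynomial is (x - 3)^4, so the factor x - 3 appears with exponent 4: the algebraic multiplicity is 4.

rank(A - 3I) = 2, so the eigenspace has dimension 4 - 2 = 2: the geometric multiplicity is 2.

Since 2 < 4, A is not diagonalizable.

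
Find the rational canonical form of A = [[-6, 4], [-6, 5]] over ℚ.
R = [[0, 6], [1, -1]]

The invariant factors of A (the non-unit diagonal entries of the Smith normal form of xI - A over ℚ[x]) are (x - 2)(x + 3), each dividing the next. The characteristic polynomial is their product, (x - 2)(x + 3).

The rational canonical form is the block-diagonal matrix of companion matrices C(f_i):
R = [[0, 6], [1, -1]].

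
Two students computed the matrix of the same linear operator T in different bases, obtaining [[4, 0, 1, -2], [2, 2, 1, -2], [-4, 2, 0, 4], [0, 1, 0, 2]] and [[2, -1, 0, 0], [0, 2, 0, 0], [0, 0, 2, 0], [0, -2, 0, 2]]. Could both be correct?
Both have characteristic polynomial (x - 2)^4, but the minimal polynomial of A is (x - 2)^3 while the minimal polynomial of B is (x - 2)^2. The minimal polynomial is a similarity invariant, so A and B are not similar.

No.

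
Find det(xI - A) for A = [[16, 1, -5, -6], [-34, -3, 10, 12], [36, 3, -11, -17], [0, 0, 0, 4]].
χ_A(x) = (x - 4)^2(x + 1)^2

xI - A = [[x - 16, -1, 5, 6], [34, x + 3, -10, -12], [-36, -3, x + 11, 17], [0, 0, 0, x - 4]].

Expanding det(xI - A) along the first row:
det(xI - A) = + (x - 16)·det([[x + 3, -10, -12], [-3, x + 11, 17], [0, 0, x - 4]]) - (-1)·det([[34, -10, -12], [-36, x + 11, 17], [0, 0, x - 4]]) + (5)·det([[34, x + 3, -12], [-36, -3, 17], [0, 0, x - 4]]) - (6)·det([[34, x + 3, -10], [-36, -3, x + 11], [0, 0, 0]]).

Evaluating gives χ_A(x) = x^4 - 6x^3 + x^2 + 24x + 16 = (x - 4)^2(x + 1)^2.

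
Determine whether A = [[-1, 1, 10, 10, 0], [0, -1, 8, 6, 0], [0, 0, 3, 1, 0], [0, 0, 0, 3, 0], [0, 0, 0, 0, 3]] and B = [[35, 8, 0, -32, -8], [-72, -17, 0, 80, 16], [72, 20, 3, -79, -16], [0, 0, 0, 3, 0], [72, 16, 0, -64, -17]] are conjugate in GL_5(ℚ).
Both have characteristic polynomial (x - 3)^3(x + 1)^2, but the minimal polynomial of A is (x - 3)^2(x + 1)^2 while the minimal polynomial of B is (x - 3)^2(x + 1). The minimal polynomial is a similarity invariant, so A and B are not similar.

No.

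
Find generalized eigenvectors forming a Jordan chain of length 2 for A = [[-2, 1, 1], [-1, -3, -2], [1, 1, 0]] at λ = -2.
We seek v_1 ∈ ker((A + 2I)^2) \ ker(A + 2I), then set v_{i+1} = (A + 2I) v_i.

One such chain is v_1 = [[0, 3, -2]]^T, v_2 = [[1, 1, -1]]^T. Check: (A + 2I) v_2 = [[0, 0, 0]]^T = 0.

v_1 = [[0, 3, -2]]^T, v_2 = [[1, 1, -1]]^T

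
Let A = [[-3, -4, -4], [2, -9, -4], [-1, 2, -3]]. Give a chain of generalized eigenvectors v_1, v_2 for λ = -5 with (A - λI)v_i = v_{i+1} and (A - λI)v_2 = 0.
v_1 = [[3, 3, -2]]^T, v_2 = [[2, 2, -1]]^T

We seek v_1 ∈ ker((A + 5I)^2) \ ker(A + 5I), then set v_{i+1} = (A + 5I) v_i.

One such chain is v_1 = [[3, 3, -2]]^T, v_2 = [[2, 2, -1]]^T. Check: (A + 5I) v_2 = [[0, 0, 0]]^T = 0.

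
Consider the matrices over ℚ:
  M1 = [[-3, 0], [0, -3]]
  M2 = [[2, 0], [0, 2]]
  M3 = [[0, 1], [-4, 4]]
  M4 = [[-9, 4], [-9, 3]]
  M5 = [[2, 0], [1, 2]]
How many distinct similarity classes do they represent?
4 classes: {M1}, {M2}, {M3, M5}, {M4}

Characteristic polynomials: χ_{M1} = (x + 3)^2, χ_{M2} = (x - 2)^2, χ_{M3} = (x - 2)^2, χ_{M4} = (x + 3)^2, χ_{M5} = (x - 2)^2.

{M1}: invariant factors x + 3, x + 3.

{M2}: invariant factors x - 2, x - 2.

{M3, M5}: invariant factors (x - 2)^2.

{M4}: invariant factors (x + 3)^2.

Matrices are similar if and only if their invariant-factor lists agree; the partition into similarity classes is {M1}, {M2}, {M3, M5}, {M4}.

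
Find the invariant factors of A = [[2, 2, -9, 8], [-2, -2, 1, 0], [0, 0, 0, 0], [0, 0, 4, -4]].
The Jordan structure of A has elementary divisors (x + 4), x^2, x. Arranging the block sizes at each eigenvalue in decreasing order and taking row products gives the invariant factors.

Invariant factors (smallest first, each dividing the next): x, x^2(x + 4).

Check: the last factor x^2(x + 4) is the minimal polynomial, and the product x^3(x + 4) is the characteristic polynomial.

x, x^2(x + 4)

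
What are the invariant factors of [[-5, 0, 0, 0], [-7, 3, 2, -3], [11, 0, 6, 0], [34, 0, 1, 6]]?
The Jordan structure of A has elementary divisors (x + 5), (x - 3), (x - 6)^2. Arranging the block sizes at each eigenvalue in decreasing order and taking row products gives the invariant factors.

Invariant factors (smallest first, each dividing the next): (x - 6)^2(x - 3)(x + 5).

Check: the last factor (x - 6)^2(x - 3)(x + 5) is the minimal polynomial, and the product (x - 6)^2(x - 3)(x + 5) is the characteristic polynomial.

(x - 6)^2(x - 3)(x + 5)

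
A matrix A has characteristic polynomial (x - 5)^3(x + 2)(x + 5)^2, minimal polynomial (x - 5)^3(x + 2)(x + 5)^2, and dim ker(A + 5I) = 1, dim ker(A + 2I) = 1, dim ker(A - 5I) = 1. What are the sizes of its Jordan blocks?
Jordan blocks: (-5, 2), (-2, 1), (5, 3)

λ = -5: algebraic multiplicity 2 (exponent in χ_A), largest block size 2 (exponent in m_A), 1 block (geometric multiplicity). This forces block sizes [2].
λ = -2: algebraic multiplicity 1 (exponent in χ_A), largest block size 1 (exponent in m_A), 1 block (geometric multiplicity). This forces block sizes [1].
λ = 5: algebraic multiplicity 3 (exponent in χ_A), largest block size 3 (exponent in m_A), 1 block (geometric multiplicity). This forces block sizes [3].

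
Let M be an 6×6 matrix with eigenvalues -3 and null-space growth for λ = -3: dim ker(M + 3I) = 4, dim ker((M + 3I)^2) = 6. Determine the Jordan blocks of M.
λ = -3: successive nullity increments [4, 2] count blocks of size ≥ k; block sizes are [2, 2, 1, 1].

Jordan blocks: (-3, 2), (-3, 2), (-3, 1), (-3, 1)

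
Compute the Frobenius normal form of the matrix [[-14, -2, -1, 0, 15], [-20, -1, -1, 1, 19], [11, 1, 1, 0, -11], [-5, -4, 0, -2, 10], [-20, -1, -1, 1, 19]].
R = [[0, 0, 0, 0, 0], [1, 0, 0, 0, 3], [0, 1, 0, 0, -10], [0, 0, 1, 0, 3], [0, 0, 0, 1, 3]]

The invariant factors of A (the non-unit diagonal entries of the Smith normal form of xI - A over ℚ[x]) are x(x - 3)(x^3 - 3x + 1), each dividing the next. The characteristic polynomial is their product, x(x - 3)(x^3 - 3x + 1).

The rational canonical form is the block-diagonal matrix of companion matrices C(f_i):
R = [[0, 0, 0, 0, 0], [1, 0, 0, 0, 3], [0, 1, 0, 0, -10], [0, 0, 1, 0, 3], [0, 0, 0, 1, 3]].

Note the characteristic polynomial does not split into linear factors over ℚ, so A has no Jordan form over ℚ; the rational canonical form exists over any field.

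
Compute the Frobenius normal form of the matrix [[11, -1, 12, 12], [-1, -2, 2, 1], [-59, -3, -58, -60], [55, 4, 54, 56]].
R = [[0, 0, 0, -18], [1, 0, 0, -27], [0, 1, 0, -1], [0, 0, 1, 7]]

The invariant factors of A (the non-unit diagonal entries of the Smith normal form of xI - A over ℚ[x]) are (x - 6)(x - 3)(x + 1)^2, each dividing the next. The characteristic polynomial is their product, (x - 6)(x - 3)(x + 1)^2.

The rational canonical form is the block-diagonal matrix of companion matrices C(f_i):
R = [[0, 0, 0, -18], [1, 0, 0, -27], [0, 1, 0, -1], [0, 0, 1, 7]].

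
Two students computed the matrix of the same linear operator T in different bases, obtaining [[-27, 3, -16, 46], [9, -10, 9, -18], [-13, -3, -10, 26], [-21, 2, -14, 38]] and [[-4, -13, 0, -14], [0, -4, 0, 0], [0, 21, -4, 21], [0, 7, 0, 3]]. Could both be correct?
Both have characteristic polynomial (x - 3)(x + 4)^3, but the minimal polynomial of A is (x - 3)(x + 4)^3 while the minimal polynomial of B is (x - 3)(x + 4)^2. The minimal polynomial is a similarity invariant, so A and B are not similar.

No.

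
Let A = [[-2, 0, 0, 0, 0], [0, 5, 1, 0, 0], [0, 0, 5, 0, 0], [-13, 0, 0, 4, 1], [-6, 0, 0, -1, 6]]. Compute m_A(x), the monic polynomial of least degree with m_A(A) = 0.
m_A(x) = (x - 5)^2(x + 2)

The characteristic polynomial factors as (x - 5)^4(x + 2). The minimal polynomial is ∏(x - λ)^{k_λ} where k_λ is the size of the largest Jordan block at λ.

For λ = -2: rank(A + 2I) = 4, and the largest Jordan block has size 1 (the smallest k with rank((A + 2I)^k) = rank((A + 2I)^(k+1))).
For λ = 5: rank(A - 5I) = 3, and the largest Jordan block has size 2 (the smallest k with rank((A - 5I)^k) = rank((A - 5I)^(k+1))).

So m_A(x) = (x - 5)^2(x + 2).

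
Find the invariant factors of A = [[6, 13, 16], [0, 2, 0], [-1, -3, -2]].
(x - 2)^3

The Jordan structure of A has elementary divisors (x - 2)^3. Arranging the block sizes at each eigenvalue in decreasing order and taking row products gives the invariant factors.

Invariant factors (smallest first, each dividing the next): (x - 2)^3.

Check: the last factor (x - 2)^3 is the minimal polynomial, and the product (x - 2)^3 is the characteristic polynomial.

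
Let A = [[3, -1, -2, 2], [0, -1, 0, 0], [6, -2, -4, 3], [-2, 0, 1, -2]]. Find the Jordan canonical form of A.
J = [[-1, 1, 0, 0], [0, -1, 0, 0], [0, 0, -1, 1], [0, 0, 0, -1]]

The characteristic polynomial is det(xI - A) = (x + 1)^4, so the eigenvalues are -1 (algebraic multiplicity 4).

For λ = -1: rank(A + I) = 2, rank((A + I)^2) = 0. The eigenspace has dimension 4 - 2 = 2, so there are 2 Jordan blocks; the rank sequence gives block sizes [2, 2].

Assembling the blocks gives the Jordan form J above.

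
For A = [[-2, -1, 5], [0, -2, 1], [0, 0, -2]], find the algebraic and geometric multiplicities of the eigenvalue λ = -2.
The characteristic polynomial is (x + 2)^3, so the factor x + 2 appears with exponent 3: the algebraic multiplicity is 3.

rank(A + 2I) = 2, so the eigenspace has dimension 3 - 2 = 1: the geometric multiplicity is 1.

Since 1 < 3, A is not diagonalizable.

algebraic multiplicity 3, geometric multiplicity 1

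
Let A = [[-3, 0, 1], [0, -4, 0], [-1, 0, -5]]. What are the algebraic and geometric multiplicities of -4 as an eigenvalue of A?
The characteristic polynomial is (x + 4)^3, so the factor x + 4 appears with exponent 3: the algebraic multiplicity is 3.

rank(A + 4I) = 1, so the eigenspace has dimension 3 - 1 = 2: the geometric multiplicity is 2.

Since 2 < 3, A is not diagonalizable.

algebraic multiplicity 3, geometric multiplicity 2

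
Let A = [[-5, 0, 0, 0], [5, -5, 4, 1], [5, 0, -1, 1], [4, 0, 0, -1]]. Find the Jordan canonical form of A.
The characteristic polynomial is det(xI - A) = (x + 1)^2(x + 5)^2, so the eigenvalues are -5 (algebraic multiplicity 2), -1 (algebraic multiplicity 2).

For λ = -5: rank(A + 5I) = 2. The eigenspace has dimension 4 - 2 = 2, so there are 2 Jordan blocks; the rank sequence gives block sizes [1, 1].

For λ = -1: rank(A + I) = 3, rank((A + I)^2) = 2. The eigenspace has dimension 4 - 3 = 1, so there is 1 Jordan block; the rank sequence gives block sizes [2].

Assembling the blocks gives the Jordan form J above.

J = [[-5, 0, 0, 0], [0, -5, 0, 0], [0, 0, -1, 1], [0, 0, 0, -1]]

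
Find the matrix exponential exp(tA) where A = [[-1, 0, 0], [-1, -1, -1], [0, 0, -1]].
e^{tA} = [[e^{-t}, 0, 0], [-t*e^{-t}, e^{-t}, -t*e^{-t}], [0, 0, e^{-t}]]

A has Jordan form J = [[-1, 1, 0], [0, -1, 0], [0, 0, -1]] with A = PJP^{-1}, so e^{tA} = P e^{tJ} P^{-1}.

For a Jordan block J_k(λ), e^{tJ_k(λ)} = e^{λt} · (I + tN + t^2 N^2/2! + ... + t^{k-1} N^{k-1}/(k-1)!) where N is the nilpotent superdiagonal part.

Assembling the blocks and conjugating back gives the entries of e^{tA} as shown above.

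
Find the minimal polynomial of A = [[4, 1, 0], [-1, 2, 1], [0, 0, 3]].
m_A(x) = (x - 3)^3

The characteristic polynomial factors as (x - 3)^3. The minimal polynomial is ∏(x - λ)^{k_λ} where k_λ is the size of the largest Jordan block at λ.

For λ = 3: rank(A - 3I) = 2, and the largest Jordan block has size 3 (the smallest k with rank((A - 3I)^k) = rank((A - 3I)^(k+1))).

So m_A(x) = (x - 3)^3.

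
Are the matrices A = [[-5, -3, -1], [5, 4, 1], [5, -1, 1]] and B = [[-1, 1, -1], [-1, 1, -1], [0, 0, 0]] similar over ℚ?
Both have characteristic polynomial x^3, but the minimal polynomial of A is x^3 while the minimal polynomial of B is x^2. The minimal polynomial is a similarity invariant, so A and B are not similar.

No.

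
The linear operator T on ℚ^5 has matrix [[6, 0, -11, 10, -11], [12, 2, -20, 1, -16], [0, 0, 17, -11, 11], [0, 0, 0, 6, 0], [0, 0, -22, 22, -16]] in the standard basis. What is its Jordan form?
J = [[-5, 0, 0, 0, 0], [0, 2, 0, 0, 0], [0, 0, 6, 1, 0], [0, 0, 0, 6, 0], [0, 0, 0, 0, 6]]

The characteristic polynomial is det(xI - A) = (x - 6)^3(x - 2)(x + 5), so the eigenvalues are -5 (algebraic multiplicity 1), 2 (algebraic multiplicity 1), 6 (algebraic multiplicity 3).

For λ = -5: algebraic multiplicity 1 gives one 1×1 block.

For λ = 2: algebraic multiplicity 1 gives one 1×1 block.

For λ = 6: rank(A - 6I) = 3, rank((A - 6I)^2) = 2. The eigenspace has dimension 5 - 3 = 2, so there are 2 Jordan blocks; the rank sequence gives block sizes [2, 1].

Assembling the blocks gives the Jordan form J above.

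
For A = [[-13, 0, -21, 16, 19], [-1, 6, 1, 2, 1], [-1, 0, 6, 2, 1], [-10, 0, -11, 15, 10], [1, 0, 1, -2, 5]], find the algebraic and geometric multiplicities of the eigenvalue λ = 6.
algebraic multiplicity 4, geometric multiplicity 2

The characteristic polynomial is (x - 6)^4(x + 5), so the factor x - 6 appears with exponent 4: the algebraic multiplicity is 4.

rank(A - 6I) = 3, so the eigenspace has dimension 5 - 3 = 2: the geometric multiplicity is 2.

Since 2 < 4, A is not diagonalizable.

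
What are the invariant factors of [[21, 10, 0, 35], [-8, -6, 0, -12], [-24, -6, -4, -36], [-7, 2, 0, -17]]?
x + 4, (x - 6)(x + 4)^2

The Jordan structure of A has elementary divisors (x + 4)^2, (x + 4), (x - 6). Arranging the block sizes at each eigenvalue in decreasing order and taking row products gives the invariant factors.

Invariant factors (smallest first, each dividing the next): x + 4, (x - 6)(x + 4)^2.

Check: the last factor (x - 6)(x + 4)^2 is the minimal polynomial, and the product (x - 6)(x + 4)^3 is the characteristic polynomial.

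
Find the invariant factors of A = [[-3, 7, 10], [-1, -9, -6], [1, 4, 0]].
(x + 4)^3

The Jordan structure of A has elementary divisors (x + 4)^3. Arranging the block sizes at each eigenvalue in decreasing order and taking row products gives the invariant factors.

Invariant factors (smallest first, each dividing the next): (x + 4)^3.

Check: the last factor (x + 4)^3 is the minimal polynomial, and the product (x + 4)^3 is the characteristic polynomial.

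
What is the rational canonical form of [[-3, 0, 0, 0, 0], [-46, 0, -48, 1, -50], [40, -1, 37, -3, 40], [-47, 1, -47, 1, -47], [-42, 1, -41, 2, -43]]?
R = [[-3, 0, 0, 0, 0], [0, 0, 0, 0, 54], [0, 1, 0, 0, 45], [0, 0, 1, 0, 3], [0, 0, 0, 1, -5]]

The invariant factors of A (the non-unit diagonal entries of the Smith normal form of xI - A over ℚ[x]) are x + 3, (x - 3)(x + 2)(x + 3)^2, each dividing the next. The characteristic polynomial is their product, (x - 3)(x + 2)(x + 3)^3.

The rational canonical form is the block-diagonal matrix of companion matrices C(f_i):
R = [[-3, 0, 0, 0, 0], [0, 0, 0, 0, 54], [0, 1, 0, 0, 45], [0, 0, 1, 0, 3], [0, 0, 0, 1, -5]].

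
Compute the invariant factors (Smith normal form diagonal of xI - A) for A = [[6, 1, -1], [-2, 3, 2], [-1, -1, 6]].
x - 5, (x - 5)^2

The Jordan structure of A has elementary divisors (x - 5)^2, (x - 5). Arranging the block sizes at each eigenvalue in decreasing order and taking row products gives the invariant factors.

Invariant factors (smallest first, each dividing the next): x - 5, (x - 5)^2.

Check: the last factor (x - 5)^2 is the minimal polynomial, and the product (x - 5)^3 is the characteristic polynomial.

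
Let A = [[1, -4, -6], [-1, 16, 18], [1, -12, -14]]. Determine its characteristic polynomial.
xI - A = [[x - 1, 4, 6], [1, x - 16, -18], [-1, 12, x + 14]].

Expanding det(xI - A) along the first row:
det(xI - A) = + (x - 1)·det([[x - 16, -18], [12, x + 14]]) - (4)·det([[1, -18], [-1, x + 14]]) + (6)·det([[1, x - 16], [-1, 12]]).

Evaluating gives χ_A(x) = x^3 - 3x^2 - 4x = x(x - 4)(x + 1).

χ_A(x) = x(x - 4)(x + 1)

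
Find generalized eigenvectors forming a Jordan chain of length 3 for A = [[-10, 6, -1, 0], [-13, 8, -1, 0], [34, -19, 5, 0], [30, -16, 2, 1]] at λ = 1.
v_1 = [[0, 0, 1, -2]]^T, v_2 = [[-1, -1, 4, 2]]^T, v_3 = [[1, 2, 1, -6]]^T

We seek v_1 ∈ ker((A - I)^3) \ ker((A - I)^2), then set v_{i+1} = (A - I) v_i.

One such chain is v_1 = [[0, 0, 1, -2]]^T, v_2 = [[-1, -1, 4, 2]]^T, v_3 = [[1, 2, 1, -6]]^T. Check: (A - I) v_3 = [[0, 0, 0, 0]]^T = 0.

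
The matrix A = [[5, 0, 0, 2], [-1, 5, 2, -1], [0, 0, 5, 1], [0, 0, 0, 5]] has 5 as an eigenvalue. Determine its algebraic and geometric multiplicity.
The characteristic polynomial is (x - 5)^4, so the factor x - 5 appears with exponent 4: the algebraic multiplicity is 4.

rank(A - 5I) = 2, so the eigenspace has dimension 4 - 2 = 2: the geometric multiplicity is 2.

Since 2 < 4, A is not diagonalizable.

algebraic multiplicity 4, geometric multiplicity 2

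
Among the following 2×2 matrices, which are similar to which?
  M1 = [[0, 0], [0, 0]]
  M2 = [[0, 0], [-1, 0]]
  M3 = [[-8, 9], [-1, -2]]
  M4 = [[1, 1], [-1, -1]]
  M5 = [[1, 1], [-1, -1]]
Characteristic polynomials: χ_{M1} = x^2, χ_{M2} = x^2, χ_{M3} = (x + 5)^2, χ_{M4} = x^2, χ_{M5} = x^2.

{M1}: invariant factors x, x.

{M2, M4, M5}: invariant factors x^2.

{M3}: invariant factors (x + 5)^2.

Matrices are similar if and only if their invariant-factor lists agree; the partition into similarity classes is {M1}, {M2, M4, M5}, {M3}.

3 classes: {M1}, {M2, M4, M5}, {M3}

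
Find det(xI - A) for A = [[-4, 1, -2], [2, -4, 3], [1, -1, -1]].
χ_A(x) = (x + 3)^3

xI - A = [[x + 4, -1, 2], [-2, x + 4, -3], [-1, 1, x + 1]].

Expanding det(xI - A) along the first row:
det(xI - A) = + (x + 4)·det([[x + 4, -3], [1, x + 1]]) - (-1)·det([[-2, -3], [-1, x + 1]]) + (2)·det([[-2, x + 4], [-1, 1]]).

Evaluating gives χ_A(x) = x^3 + 9x^2 + 27x + 27 = (x + 3)^3.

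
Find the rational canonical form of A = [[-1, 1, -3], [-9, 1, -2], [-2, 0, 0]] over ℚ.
The invariant factors of A (the non-unit diagonal entries of the Smith normal form of xI - A over ℚ[x]) are x^3 + 2x + 2, each dividing the next. The characteristic polynomial is their product, x^3 + 2x + 2.

The rational canonical form is the block-diagonal matrix of companion matrices C(f_i):
R = [[0, 0, -2], [1, 0, -2], [0, 1, 0]].

Note the characteristic polynomial does not split into linear factors over ℚ, so A has no Jordan form over ℚ; the rational canonical form exists over any field.

R = [[0, 0, -2], [1, 0, -2], [0, 1, 0]]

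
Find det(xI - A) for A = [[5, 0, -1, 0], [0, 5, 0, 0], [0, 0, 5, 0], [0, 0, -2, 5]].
χ_A(x) = (x - 5)^4

xI - A = [[x - 5, 0, 1, 0], [0, x - 5, 0, 0], [0, 0, x - 5, 0], [0, 0, 2, x - 5]].

Expanding det(xI - A) along the first row:
det(xI - A) = + (x - 5)·det([[x - 5, 0, 0], [0, x - 5, 0], [0, 2, x - 5]]) - (0)·det([[0, 0, 0], [0, x - 5, 0], [0, 2, x - 5]]) + (1)·det([[0, x - 5, 0], [0, 0, 0], [0, 0, x - 5]]) - (0)·det([[0, x - 5, 0], [0, 0, x - 5], [0, 0, 2]]).

Evaluating gives χ_A(x) = x^4 - 20x^3 + 150x^2 - 500x + 625 = (x - 5)^4.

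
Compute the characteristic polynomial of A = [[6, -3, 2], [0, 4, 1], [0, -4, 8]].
χ_A(x) = (x - 6)^3

xI - A = [[x - 6, 3, -2], [0, x - 4, -1], [0, 4, x - 8]].

Expanding det(xI - A) along the first row:
det(xI - A) = + (x - 6)·det([[x - 4, -1], [4, x - 8]]) - (3)·det([[0, -1], [0, x - 8]]) + (-2)·det([[0, x - 4], [0, 4]]).

Evaluating gives χ_A(x) = x^3 - 18x^2 + 108x - 216 = (x - 6)^3.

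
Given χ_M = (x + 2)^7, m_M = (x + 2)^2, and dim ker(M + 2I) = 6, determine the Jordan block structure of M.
Jordan blocks: (-2, 2), (-2, 1), (-2, 1), (-2, 1), (-2, 1), (-2, 1)

λ = -2: algebraic multiplicity 7 (exponent in χ_M), largest block size 2 (exponent in m_M), 6 blocks (geometric multiplicity). These force block sizes [2, 1, 1, 1, 1, 1].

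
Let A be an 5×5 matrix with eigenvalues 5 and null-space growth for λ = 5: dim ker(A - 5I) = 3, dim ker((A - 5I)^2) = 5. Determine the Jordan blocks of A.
λ = 5: successive nullity increments [3, 2] count blocks of size ≥ k; block sizes are [2, 2, 1].

Jordan blocks: (5, 2), (5, 2), (5, 1)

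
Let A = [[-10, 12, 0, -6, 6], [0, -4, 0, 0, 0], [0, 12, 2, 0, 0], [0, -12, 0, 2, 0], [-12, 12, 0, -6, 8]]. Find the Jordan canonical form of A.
J = [[-4, 0, 0, 0, 0], [0, -4, 0, 0, 0], [0, 0, 2, 0, 0], [0, 0, 0, 2, 0], [0, 0, 0, 0, 2]]

The characteristic polynomial is det(xI - A) = (x - 2)^3(x + 4)^2, so the eigenvalues are -4 (algebraic multiplicity 2), 2 (algebraic multiplicity 3).

For λ = -4: rank(A + 4I) = 3. The eigenspace has dimension 5 - 3 = 2, so there are 2 Jordan blocks; the rank sequence gives block sizes [1, 1].

For λ = 2: rank(A - 2I) = 2. The eigenspace has dimension 5 - 2 = 3, so there are 3 Jordan blocks; the rank sequence gives block sizes [1, 1, 1].

Assembling the blocks gives the Jordan form J above.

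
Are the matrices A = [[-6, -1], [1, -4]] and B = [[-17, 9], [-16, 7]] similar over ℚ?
Two matrices over a field are similar if and only if they have the same invariant factors.

Both A and B have characteristic polynomial (x + 5)^2 and minimal polynomial (x + 5)^2. Computing further, both have invariant factors (x + 5)^2. Hence A and B are similar.

Yes.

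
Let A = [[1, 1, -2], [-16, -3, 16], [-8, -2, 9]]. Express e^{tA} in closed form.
A has Jordan form J = [[1, 1, 0], [0, 1, 0], [0, 0, 5]] with A = PJP^{-1}, so e^{tA} = P e^{tJ} P^{-1}.

For a Jordan block J_k(λ), e^{tJ_k(λ)} = e^{λt} · (I + tN + t^2 N^2/2! + ... + t^{k-1} N^{k-1}/(k-1)!) where N is the nilpotent superdiagonal part.

Assembling the blocks and conjugating back gives the entries of e^{tA} as shown above.

e^{tA} = [[e^{t}, t*e^{t}, -2*t*e^{t}], [4*(1 - e^{4*t})*e^{t}, (4*t - 2*e^{4*t} + 3)*e^{t}, (-8*t + 6*e^{4*t} - 6)*e^{t}], [2*(1 - e^{4*t})*e^{t}, (2*t - e^{4*t} + 1)*e^{t}, (-4*t + 3*e^{4*t} - 2)*e^{t}]]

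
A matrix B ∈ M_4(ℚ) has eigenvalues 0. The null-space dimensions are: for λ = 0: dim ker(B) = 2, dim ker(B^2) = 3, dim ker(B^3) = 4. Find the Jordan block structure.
Jordan blocks: (0, 3), (0, 1)

λ = 0: successive nullity increments [2, 1, 1] count blocks of size ≥ k; block sizes are [3, 1].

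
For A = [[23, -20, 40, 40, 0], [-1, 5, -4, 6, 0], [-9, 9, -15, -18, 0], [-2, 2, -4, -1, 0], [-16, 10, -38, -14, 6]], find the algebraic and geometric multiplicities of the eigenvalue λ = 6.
algebraic multiplicity 1, geometric multiplicity 1

The characteristic polynomial is (x - 6)(x - 3)^4, so the factor x - 6 appears with exponent 1: the algebraic multiplicity is 1.

rank(A - 6I) = 4, so the eigenspace has dimension 5 - 4 = 1: the geometric multiplicity is 1.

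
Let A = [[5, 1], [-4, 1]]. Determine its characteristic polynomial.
xI - A = [[x - 5, -1], [4, x - 1]].

Expanding det(xI - A) along the first row:
det(xI - A) = + (x - 5)·det([[x - 1]]) - (-1)·det([[4]]).

Evaluating gives χ_A(x) = x^2 - 6x + 9 = (x - 3)^2.

χ_A(x) = (x - 3)^2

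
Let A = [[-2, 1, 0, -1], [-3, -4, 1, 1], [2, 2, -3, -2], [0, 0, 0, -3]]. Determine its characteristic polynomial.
χ_A(x) = (x + 3)^4

xI - A = [[x + 2, -1, 0, 1], [3, x + 4, -1, -1], [-2, -2, x + 3, 2], [0, 0, 0, x + 3]].

Expanding det(xI - A) along the first row:
det(xI - A) = + (x + 2)·det([[x + 4, -1, -1], [-2, x + 3, 2], [0, 0, x + 3]]) - (-1)·det([[3, -1, -1], [-2, x + 3, 2], [0, 0, x + 3]]) + (0)·det([[3, x + 4, -1], [-2, -2, 2], [0, 0, x + 3]]) - (1)·det([[3, x + 4, -1], [-2, -2, x + 3], [0, 0, 0]]).

Evaluating gives χ_A(x) = x^4 + 12x^3 + 54x^2 + 108x + 81 = (x + 3)^4.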